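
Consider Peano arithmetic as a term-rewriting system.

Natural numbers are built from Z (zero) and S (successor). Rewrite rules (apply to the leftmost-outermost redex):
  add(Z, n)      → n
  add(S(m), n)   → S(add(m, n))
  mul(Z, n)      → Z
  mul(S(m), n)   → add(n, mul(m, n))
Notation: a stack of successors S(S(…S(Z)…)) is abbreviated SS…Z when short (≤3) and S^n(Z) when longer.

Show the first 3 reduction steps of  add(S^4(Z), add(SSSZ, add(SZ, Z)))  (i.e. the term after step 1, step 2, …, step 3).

  start: add(S^4(Z), add(SSSZ, add(SZ, Z)))
  step 1: S(add(SSSZ, add(SSSZ, add(SZ, Z))))
  step 2: S(S(add(SSZ, add(SSSZ, add(SZ, Z)))))
  step 3: S(S(S(add(SZ, add(SSSZ, add(SZ, Z))))))

Answer: after 3 steps: S(S(S(add(SZ, add(SSSZ, add(SZ, Z))))))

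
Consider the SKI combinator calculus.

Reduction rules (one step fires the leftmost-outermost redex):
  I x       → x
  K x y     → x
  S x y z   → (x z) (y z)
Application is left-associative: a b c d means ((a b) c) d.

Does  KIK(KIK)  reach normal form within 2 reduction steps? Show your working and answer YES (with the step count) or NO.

Answer: NO — after 2 steps the term is KIK, not yet normal

Reduction:
  start: KIK(KIK)
  step 1: I(KIK)
  step 2: KIK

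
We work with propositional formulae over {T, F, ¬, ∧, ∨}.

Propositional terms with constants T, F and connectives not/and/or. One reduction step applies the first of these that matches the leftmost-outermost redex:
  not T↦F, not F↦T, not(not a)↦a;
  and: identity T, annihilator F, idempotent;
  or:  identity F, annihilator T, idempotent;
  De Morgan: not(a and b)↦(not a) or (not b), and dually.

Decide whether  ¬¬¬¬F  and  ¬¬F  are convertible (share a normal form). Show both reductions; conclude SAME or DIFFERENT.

Term A:
  start: ¬¬¬¬F
  →1  ¬¬F
  →2  F

Term B:
  start: ¬¬F
  →1  F

Answer: SAME — A ⇓ F, B ⇓ F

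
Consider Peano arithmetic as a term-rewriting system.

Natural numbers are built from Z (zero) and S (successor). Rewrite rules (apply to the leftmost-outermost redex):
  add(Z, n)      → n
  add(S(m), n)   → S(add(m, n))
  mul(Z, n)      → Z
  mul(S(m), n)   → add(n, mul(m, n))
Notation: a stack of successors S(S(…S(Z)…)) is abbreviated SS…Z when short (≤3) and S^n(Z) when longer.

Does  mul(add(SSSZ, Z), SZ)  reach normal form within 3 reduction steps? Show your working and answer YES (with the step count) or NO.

Answer: NO — after 3 steps the term is S(add(Z, mul(add(SSZ, Z), SZ))), not yet normal

Working:
  start: mul(add(SSSZ, Z), SZ)
  →1  mul(S(add(SSZ, Z)), SZ)
  →2  add(SZ, mul(add(SSZ, Z), SZ))
  →3  S(add(Z, mul(add(SSZ, Z), SZ)))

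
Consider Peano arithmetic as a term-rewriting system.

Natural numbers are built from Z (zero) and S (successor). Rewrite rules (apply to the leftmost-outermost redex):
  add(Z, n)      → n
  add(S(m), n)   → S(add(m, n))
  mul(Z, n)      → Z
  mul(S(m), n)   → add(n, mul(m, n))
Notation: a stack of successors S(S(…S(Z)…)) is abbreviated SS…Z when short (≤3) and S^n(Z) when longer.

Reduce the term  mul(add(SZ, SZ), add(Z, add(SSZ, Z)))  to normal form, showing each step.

  start: mul(add(SZ, SZ), add(Z, add(SSZ, Z)))
  step 1: mul(S(add(Z, SZ)), add(Z, add(SSZ, Z)))
  step 2: add(add(Z, add(SSZ, Z)), mul(add(Z, SZ), add(Z, add(SSZ, Z))))
  step 3: add(add(SSZ, Z), mul(add(Z, SZ), add(Z, add(SSZ, Z))))
  step 4: add(S(add(SZ, Z)), mul(add(Z, SZ), add(Z, add(SSZ, Z))))
  step 5: S(add(add(SZ, Z), mul(add(Z, SZ), add(Z, add(SSZ, Z)))))
  step 6: S(add(S(add(Z, Z)), mul(add(Z, SZ), add(Z, add(SSZ, Z)))))
  step 7: S(S(add(add(Z, Z), mul(add(Z, SZ), add(Z, add(SSZ, Z))))))
  step 8: S(S(add(Z, mul(add(Z, SZ), add(Z, add(SSZ, Z))))))
  step 9: S(S(mul(add(Z, SZ), add(Z, add(SSZ, Z)))))
  step 10: S(S(mul(SZ, add(Z, add(SSZ, Z)))))
  step 11: S(S(add(add(Z, add(SSZ, Z)), mul(Z, add(Z, add(SSZ, Z))))))
  step 12: S(S(add(add(SSZ, Z), mul(Z, add(Z, add(SSZ, Z))))))
  step 13: S(S(add(S(add(SZ, Z)), mul(Z, add(Z, add(SSZ, Z))))))
  step 14: S(S(S(add(add(SZ, Z), mul(Z, add(Z, add(SSZ, Z)))))))
  step 15: S(S(S(add(S(add(Z, Z)), mul(Z, add(Z, add(SSZ, Z)))))))
  step 16: S(S(S(S(add(add(Z, Z), mul(Z, add(Z, add(SSZ, Z))))))))
  step 17: S(S(S(S(add(Z, mul(Z, add(Z, add(SSZ, Z))))))))
  step 18: S(S(S(S(mul(Z, add(Z, add(SSZ, Z)))))))
  step 19: S^4(Z)

Answer: normal form = S^4(Z)  (in 19 steps)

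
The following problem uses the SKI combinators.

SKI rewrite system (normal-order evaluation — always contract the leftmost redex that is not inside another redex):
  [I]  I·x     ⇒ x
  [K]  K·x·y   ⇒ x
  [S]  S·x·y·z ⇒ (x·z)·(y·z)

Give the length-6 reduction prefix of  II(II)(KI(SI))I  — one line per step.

  start: II(II)(KI(SI))I
  step 1: I(II)(KI(SI))I
  step 2: II(KI(SI))I
  step 3: I(KI(SI))I
  step 4: KI(SI)I
  step 5: II
  step 6: I

Answer: after 6 steps: I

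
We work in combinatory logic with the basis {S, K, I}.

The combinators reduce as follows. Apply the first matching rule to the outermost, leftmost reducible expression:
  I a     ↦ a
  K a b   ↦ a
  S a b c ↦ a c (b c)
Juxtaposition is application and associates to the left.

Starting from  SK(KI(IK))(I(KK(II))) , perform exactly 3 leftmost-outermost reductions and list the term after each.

  start: SK(KI(IK))(I(KK(II)))
  →1  K(I(KK(II)))(KI(IK)(I(KK(II))))
  →2  I(KK(II))
  →3  KK(II)

Answer: after 3 steps: KK(II)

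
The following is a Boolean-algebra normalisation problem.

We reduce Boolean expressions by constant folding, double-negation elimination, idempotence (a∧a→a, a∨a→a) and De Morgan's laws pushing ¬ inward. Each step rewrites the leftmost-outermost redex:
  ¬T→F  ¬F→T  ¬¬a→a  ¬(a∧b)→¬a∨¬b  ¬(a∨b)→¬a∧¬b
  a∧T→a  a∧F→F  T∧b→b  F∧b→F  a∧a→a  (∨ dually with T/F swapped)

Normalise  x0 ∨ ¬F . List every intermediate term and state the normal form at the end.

  start: x0 ∨ ¬F
  →1  x0 ∨ T
  →2  T

Answer: normal form = T  (in 2 steps)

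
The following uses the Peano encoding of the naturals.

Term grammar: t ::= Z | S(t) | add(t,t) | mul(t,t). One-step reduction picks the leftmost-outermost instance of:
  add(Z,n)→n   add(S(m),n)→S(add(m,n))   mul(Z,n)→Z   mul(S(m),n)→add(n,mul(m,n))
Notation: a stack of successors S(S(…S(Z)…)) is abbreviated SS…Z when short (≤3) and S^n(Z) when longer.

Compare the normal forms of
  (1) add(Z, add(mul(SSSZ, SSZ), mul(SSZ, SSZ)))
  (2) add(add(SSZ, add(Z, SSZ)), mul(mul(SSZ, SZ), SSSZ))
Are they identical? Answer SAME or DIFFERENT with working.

Term A:
  start: add(Z, add(mul(SSSZ, SSZ), mul(SSZ, SSZ)))
  [1] add(mul(SSSZ, SSZ), mul(SSZ, SSZ))
  [2] add(add(SSZ, mul(SSZ, SSZ)), mul(SSZ, SSZ))
  [3] add(S(add(SZ, mul(SSZ, SSZ))), mul(SSZ, SSZ))
  [4] S(add(add(SZ, mul(SSZ, SSZ)), mul(SSZ, SSZ)))
  [5] S(add(S(add(Z, mul(SSZ, SSZ))), mul(SSZ, SSZ)))
  [6] S(S(add(add(Z, mul(SSZ, SSZ)), mul(SSZ, SSZ))))
  [7] S(S(add(mul(SSZ, SSZ), mul(SSZ, SSZ))))
  [8] S(S(add(add(SSZ, mul(SZ, SSZ)), mul(SSZ, SSZ))))
  [9] S(S(add(S(add(SZ, mul(SZ, SSZ))), mul(SSZ, SSZ))))
  [10] S(S(S(add(add(SZ, mul(SZ, SSZ)), mul(SSZ, SSZ)))))
  [11] S(S(S(add(S(add(Z, mul(SZ, SSZ))), mul(SSZ, SSZ)))))
  [12] S(S(S(S(add(add(Z, mul(SZ, SSZ)), mul(SSZ, SSZ))))))
  [13] S(S(S(S(add(mul(SZ, SSZ), mul(SSZ, SSZ))))))
  [14] S(S(S(S(add(add(SSZ, mul(Z, SSZ)), mul(SSZ, SSZ))))))
  [15] S(S(S(S(add(S(add(SZ, mul(Z, SSZ))), mul(SSZ, SSZ))))))
  [16] S(S(S(S(S(add(add(SZ, mul(Z, SSZ)), mul(SSZ, SSZ)))))))
  [17] S(S(S(S(S(add(S(add(Z, mul(Z, SSZ))), mul(SSZ, SSZ)))))))
  [18] S(S(S(S(S(S(add(add(Z, mul(Z, SSZ)), mul(SSZ, SSZ))))))))
  [19] S(S(S(S(S(S(add(mul(Z, SSZ), mul(SSZ, SSZ))))))))
  [20] S(S(S(S(S(S(add(Z, mul(SSZ, SSZ))))))))
  [21] S(S(S(S(S(S(mul(SSZ, SSZ)))))))
  [22] S(S(S(S(S(S(add(SSZ, mul(SZ, SSZ))))))))
  [23] S(S(S(S(S(S(S(add(SZ, mul(SZ, SSZ)))))))))
  [24] S(S(S(S(S(S(S(S(add(Z, mul(SZ, SSZ))))))))))
  [25] S(S(S(S(S(S(S(S(mul(SZ, SSZ)))))))))
  [26] S(S(S(S(S(S(S(S(add(SSZ, mul(Z, SSZ))))))))))
  [27] S(S(S(S(S(S(S(S(S(add(SZ, mul(Z, SSZ)))))))))))
  [28] S(S(S(S(S(S(S(S(S(S(add(Z, mul(Z, SSZ))))))))))))
  [29] S(S(S(S(S(S(S(S(S(S(mul(Z, SSZ)))))))))))
  [30] S^10(Z)

Term B:
  start: add(add(SSZ, add(Z, SSZ)), mul(mul(SSZ, SZ), SSSZ))
  [1] add(S(add(SZ, add(Z, SSZ))), mul(mul(SSZ, SZ), SSSZ))
  [2] S(add(add(SZ, add(Z, SSZ)), mul(mul(SSZ, SZ), SSSZ)))
  [3] S(add(S(add(Z, add(Z, SSZ))), mul(mul(SSZ, SZ), SSSZ)))
  [4] S(S(add(add(Z, add(Z, SSZ)), mul(mul(SSZ, SZ), SSSZ))))
  [5] S(S(add(add(Z, SSZ), mul(mul(SSZ, SZ), SSSZ))))
  [6] S(S(add(SSZ, mul(mul(SSZ, SZ), SSSZ))))
  [7] S(S(S(add(SZ, mul(mul(SSZ, SZ), SSSZ)))))
  [8] S(S(S(S(add(Z, mul(mul(SSZ, SZ), SSSZ))))))
  [9] S(S(S(S(mul(mul(SSZ, SZ), SSSZ)))))
  [10] S(S(S(S(mul(add(SZ, mul(SZ, SZ)), SSSZ)))))
  [11] S(S(S(S(mul(S(add(Z, mul(SZ, SZ))), SSSZ)))))
  [12] S(S(S(S(add(SSSZ, mul(add(Z, mul(SZ, SZ)), SSSZ))))))
  [13] S(S(S(S(S(add(SSZ, mul(add(Z, mul(SZ, SZ)), SSSZ)))))))
  [14] S(S(S(S(S(S(add(SZ, mul(add(Z, mul(SZ, SZ)), SSSZ))))))))
  [15] S(S(S(S(S(S(S(add(Z, mul(add(Z, mul(SZ, SZ)), SSSZ)))))))))
  [16] S(S(S(S(S(S(S(mul(add(Z, mul(SZ, SZ)), SSSZ))))))))
  [17] S(S(S(S(S(S(S(mul(mul(SZ, SZ), SSSZ))))))))
  [18] S(S(S(S(S(S(S(mul(add(SZ, mul(Z, SZ)), SSSZ))))))))
  [19] S(S(S(S(S(S(S(mul(S(add(Z, mul(Z, SZ))), SSSZ))))))))
  [20] S(S(S(S(S(S(S(add(SSSZ, mul(add(Z, mul(Z, SZ)), SSSZ)))))))))
  [21] S(S(S(S(S(S(S(S(add(SSZ, mul(add(Z, mul(Z, SZ)), SSSZ))))))))))
  [22] S(S(S(S(S(S(S(S(S(add(SZ, mul(add(Z, mul(Z, SZ)), SSSZ)))))))))))
  [23] S(S(S(S(S(S(S(S(S(S(add(Z, mul(add(Z, mul(Z, SZ)), SSSZ))))))))))))
  [24] S(S(S(S(S(S(S(S(S(S(mul(add(Z, mul(Z, SZ)), SSSZ)))))))))))
  [25] S(S(S(S(S(S(S(S(S(S(mul(mul(Z, SZ), SSSZ)))))))))))
  [26] S(S(S(S(S(S(S(S(S(S(mul(Z, SSSZ)))))))))))
  [27] S^10(Z)

Answer: SAME — A ⇓ S^10(Z), B ⇓ S^10(Z)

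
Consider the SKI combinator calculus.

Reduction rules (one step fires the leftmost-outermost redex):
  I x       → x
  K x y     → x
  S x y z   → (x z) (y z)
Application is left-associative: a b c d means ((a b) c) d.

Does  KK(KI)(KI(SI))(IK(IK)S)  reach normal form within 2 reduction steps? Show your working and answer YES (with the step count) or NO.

  start: KK(KI)(KI(SI))(IK(IK)S)
  →1  K(KI(SI))(IK(IK)S)
  →2  KI(SI)

Answer: NO — after 2 steps the term is KI(SI), not yet normal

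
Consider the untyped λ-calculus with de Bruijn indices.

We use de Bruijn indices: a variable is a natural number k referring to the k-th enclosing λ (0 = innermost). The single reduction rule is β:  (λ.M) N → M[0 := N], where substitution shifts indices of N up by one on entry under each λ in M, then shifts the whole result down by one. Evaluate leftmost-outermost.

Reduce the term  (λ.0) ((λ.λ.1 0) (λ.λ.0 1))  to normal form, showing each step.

  start: (λ.0) ((λ.λ.1 0) (λ.λ.0 1))
  →1  (λ.λ.1 0) (λ.λ.0 1)
  →2  λ.(λ.λ.0 1) 0
  →3  λ.λ.0 1

Answer: normal form = λ.λ.0 1  (in 3 steps)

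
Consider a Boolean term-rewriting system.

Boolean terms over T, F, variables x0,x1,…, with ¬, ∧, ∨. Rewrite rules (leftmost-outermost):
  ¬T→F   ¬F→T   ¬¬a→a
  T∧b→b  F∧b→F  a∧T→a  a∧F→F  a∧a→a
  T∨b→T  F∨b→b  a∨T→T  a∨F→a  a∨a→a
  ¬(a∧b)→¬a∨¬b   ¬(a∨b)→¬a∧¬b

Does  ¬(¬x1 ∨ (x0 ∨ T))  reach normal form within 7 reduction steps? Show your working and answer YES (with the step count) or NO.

  start: ¬(¬x1 ∨ (x0 ∨ T))
  →1  ¬¬x1 ∧ ¬(x0 ∨ T)
  →2  x1 ∧ ¬(x0 ∨ T)
  →3  x1 ∧ (¬x0 ∧ ¬T)
  →4  x1 ∧ (¬x0 ∧ F)
  →5  x1 ∧ F
  →6  F

Answer: YES — reaches normal form F in 6 ≤ 7 steps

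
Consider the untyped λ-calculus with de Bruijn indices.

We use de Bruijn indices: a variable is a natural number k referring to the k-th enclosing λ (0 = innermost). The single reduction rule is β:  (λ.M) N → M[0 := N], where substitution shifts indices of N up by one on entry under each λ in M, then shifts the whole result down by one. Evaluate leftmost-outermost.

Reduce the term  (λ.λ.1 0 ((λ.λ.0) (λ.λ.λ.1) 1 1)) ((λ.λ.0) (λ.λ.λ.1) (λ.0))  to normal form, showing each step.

  start: (λ.λ.1 0 ((λ.λ.0) (λ.λ.λ.1) 1 1)) ((λ.λ.0) (λ.λ.λ.1) (λ.0))
  [1] λ.(λ.λ.0) (λ.λ.λ.1) (λ.0) 0 ((λ.λ.0) (λ.λ.λ.1) ((λ.λ.0) (λ.λ.λ.1) (λ.0)) ((λ.λ.0) (λ.λ.λ.1) (λ.0)))
  [2] λ.(λ.0) (λ.0) 0 ((λ.λ.0) (λ.λ.λ.1) ((λ.λ.0) (λ.λ.λ.1) (λ.0)) ((λ.λ.0) (λ.λ.λ.1) (λ.0)))
  [3] λ.(λ.0) 0 ((λ.λ.0) (λ.λ.λ.1) ((λ.λ.0) (λ.λ.λ.1) (λ.0)) ((λ.λ.0) (λ.λ.λ.1) (λ.0)))
  [4] λ.0 ((λ.λ.0) (λ.λ.λ.1) ((λ.λ.0) (λ.λ.λ.1) (λ.0)) ((λ.λ.0) (λ.λ.λ.1) (λ.0)))
  [5] λ.0 ((λ.0) ((λ.λ.0) (λ.λ.λ.1) (λ.0)) ((λ.λ.0) (λ.λ.λ.1) (λ.0)))
  [6] λ.0 ((λ.λ.0) (λ.λ.λ.1) (λ.0) ((λ.λ.0) (λ.λ.λ.1) (λ.0)))
  [7] λ.0 ((λ.0) (λ.0) ((λ.λ.0) (λ.λ.λ.1) (λ.0)))
  [8] λ.0 ((λ.0) ((λ.λ.0) (λ.λ.λ.1) (λ.0)))
  [9] λ.0 ((λ.λ.0) (λ.λ.λ.1) (λ.0))
  [10] λ.0 ((λ.0) (λ.0))
  [11] λ.0 (λ.0)

Answer: normal form = λ.0 (λ.0)  (in 11 steps)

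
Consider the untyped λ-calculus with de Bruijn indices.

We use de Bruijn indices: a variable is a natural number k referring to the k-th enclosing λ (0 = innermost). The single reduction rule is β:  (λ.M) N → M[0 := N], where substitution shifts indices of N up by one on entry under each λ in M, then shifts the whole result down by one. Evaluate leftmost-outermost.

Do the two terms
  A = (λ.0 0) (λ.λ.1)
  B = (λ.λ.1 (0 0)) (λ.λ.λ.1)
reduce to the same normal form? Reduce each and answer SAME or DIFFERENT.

Answer: SAME — A ⇓ λ.λ.λ.1, B ⇓ λ.λ.λ.1

Working:
Term A:
  start: (λ.0 0) (λ.λ.1)
  →1  (λ.λ.1) (λ.λ.1)
  →2  λ.λ.λ.1

Term B:
  start: (λ.λ.1 (0 0)) (λ.λ.λ.1)
  →1  λ.(λ.λ.λ.1) (0 0)
  →2  λ.λ.λ.1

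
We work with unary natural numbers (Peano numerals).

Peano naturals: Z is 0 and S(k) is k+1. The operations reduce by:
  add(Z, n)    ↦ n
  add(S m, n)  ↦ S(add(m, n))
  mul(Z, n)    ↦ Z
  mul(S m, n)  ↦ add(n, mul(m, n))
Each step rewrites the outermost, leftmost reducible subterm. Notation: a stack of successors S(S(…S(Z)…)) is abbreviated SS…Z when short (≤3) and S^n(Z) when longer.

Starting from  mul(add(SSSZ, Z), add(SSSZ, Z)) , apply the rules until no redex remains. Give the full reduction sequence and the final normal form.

  start: mul(add(SSSZ, Z), add(SSSZ, Z))
  [1] mul(S(add(SSZ, Z)), add(SSSZ, Z))
  [2] add(add(SSSZ, Z), mul(add(SSZ, Z), add(SSSZ, Z)))
  [3] add(S(add(SSZ, Z)), mul(add(SSZ, Z), add(SSSZ, Z)))
  [4] S(add(add(SSZ, Z), mul(add(SSZ, Z), add(SSSZ, Z))))
  [5] S(add(S(add(SZ, Z)), mul(add(SSZ, Z), add(SSSZ, Z))))
  [6] S(S(add(add(SZ, Z), mul(add(SSZ, Z), add(SSSZ, Z)))))
  [7] S(S(add(S(add(Z, Z)), mul(add(SSZ, Z), add(SSSZ, Z)))))
  [8] S(S(S(add(add(Z, Z), mul(add(SSZ, Z), add(SSSZ, Z))))))
  [9] S(S(S(add(Z, mul(add(SSZ, Z), add(SSSZ, Z))))))
  [10] S(S(S(mul(add(SSZ, Z), add(SSSZ, Z)))))
  [11] S(S(S(mul(S(add(SZ, Z)), add(SSSZ, Z)))))
  [12] S(S(S(add(add(SSSZ, Z), mul(add(SZ, Z), add(SSSZ, Z))))))
  [13] S(S(S(add(S(add(SSZ, Z)), mul(add(SZ, Z), add(SSSZ, Z))))))
  [14] S(S(S(S(add(add(SSZ, Z), mul(add(SZ, Z), add(SSSZ, Z)))))))
  [15] S(S(S(S(add(S(add(SZ, Z)), mul(add(SZ, Z), add(SSSZ, Z)))))))
  [16] S(S(S(S(S(add(add(SZ, Z), mul(add(SZ, Z), add(SSSZ, Z))))))))
  [17] S(S(S(S(S(add(S(add(Z, Z)), mul(add(SZ, Z), add(SSSZ, Z))))))))
  [18] S(S(S(S(S(S(add(add(Z, Z), mul(add(SZ, Z), add(SSSZ, Z)))))))))
  [19] S(S(S(S(S(S(add(Z, mul(add(SZ, Z), add(SSSZ, Z)))))))))
  [20] S(S(S(S(S(S(mul(add(SZ, Z), add(SSSZ, Z))))))))
  [21] S(S(S(S(S(S(mul(S(add(Z, Z)), add(SSSZ, Z))))))))
  [22] S(S(S(S(S(S(add(add(SSSZ, Z), mul(add(Z, Z), add(SSSZ, Z)))))))))
  [23] S(S(S(S(S(S(add(S(add(SSZ, Z)), mul(add(Z, Z), add(SSSZ, Z)))))))))
  [24] S(S(S(S(S(S(S(add(add(SSZ, Z), mul(add(Z, Z), add(SSSZ, Z))))))))))
  [25] S(S(S(S(S(S(S(add(S(add(SZ, Z)), mul(add(Z, Z), add(SSSZ, Z))))))))))
  [26] S(S(S(S(S(S(S(S(add(add(SZ, Z), mul(add(Z, Z), add(SSSZ, Z)))))))))))
  [27] S(S(S(S(S(S(S(S(add(S(add(Z, Z)), mul(add(Z, Z), add(SSSZ, Z)))))))))))
  [28] S(S(S(S(S(S(S(S(S(add(add(Z, Z), mul(add(Z, Z), add(SSSZ, Z))))))))))))
  [29] S(S(S(S(S(S(S(S(S(add(Z, mul(add(Z, Z), add(SSSZ, Z))))))))))))
  [30] S(S(S(S(S(S(S(S(S(mul(add(Z, Z), add(SSSZ, Z)))))))))))
  [31] S(S(S(S(S(S(S(S(S(mul(Z, add(SSSZ, Z)))))))))))
  [32] S^9(Z)

Answer: normal form = S^9(Z)  (in 32 steps)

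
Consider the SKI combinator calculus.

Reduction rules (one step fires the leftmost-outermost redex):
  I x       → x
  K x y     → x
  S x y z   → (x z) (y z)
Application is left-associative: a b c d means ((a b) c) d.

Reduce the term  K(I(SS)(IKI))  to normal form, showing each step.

  start: K(I(SS)(IKI))
  step 1: K(SS(IKI))
  step 2: K(SS(KI))

Answer: normal form = K(SS(KI))  (in 2 steps)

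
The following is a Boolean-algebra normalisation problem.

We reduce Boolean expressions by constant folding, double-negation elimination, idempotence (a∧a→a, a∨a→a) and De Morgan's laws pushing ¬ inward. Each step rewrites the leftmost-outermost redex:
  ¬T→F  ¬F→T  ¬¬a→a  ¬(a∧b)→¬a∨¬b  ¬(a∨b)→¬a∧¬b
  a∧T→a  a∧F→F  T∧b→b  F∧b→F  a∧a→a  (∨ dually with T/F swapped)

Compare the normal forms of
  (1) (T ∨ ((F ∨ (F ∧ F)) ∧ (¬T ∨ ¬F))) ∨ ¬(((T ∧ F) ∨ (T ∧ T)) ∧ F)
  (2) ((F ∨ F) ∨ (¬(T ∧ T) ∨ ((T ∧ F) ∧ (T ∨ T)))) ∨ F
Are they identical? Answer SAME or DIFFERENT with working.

Term A:
  start: (T ∨ ((F ∨ (F ∧ F)) ∧ (¬T ∨ ¬F))) ∨ ¬(((T ∧ F) ∨ (T ∧ T)) ∧ F)
  step 1: T ∨ ¬(((T ∧ F) ∨ (T ∧ T)) ∧ F)
  step 2: T

Term B:
  start: ((F ∨ F) ∨ (¬(T ∧ T) ∨ ((T ∧ F) ∧ (T ∨ T)))) ∨ F
  step 1: (F ∨ F) ∨ (¬(T ∧ T) ∨ ((T ∧ F) ∧ (T ∨ T)))
  step 2: F ∨ (¬(T ∧ T) ∨ ((T ∧ F) ∧ (T ∨ T)))
  step 3: ¬(T ∧ T) ∨ ((T ∧ F) ∧ (T ∨ T))
  step 4: (¬T ∨ ¬T) ∨ ((T ∧ F) ∧ (T ∨ T))
  step 5: ¬T ∨ ((T ∧ F) ∧ (T ∨ T))
  step 6: F ∨ ((T ∧ F) ∧ (T ∨ T))
  step 7: (T ∧ F) ∧ (T ∨ T)
  step 8: F ∧ (T ∨ T)
  step 9: F

Answer: DIFFERENT — A ⇓ T, B ⇓ F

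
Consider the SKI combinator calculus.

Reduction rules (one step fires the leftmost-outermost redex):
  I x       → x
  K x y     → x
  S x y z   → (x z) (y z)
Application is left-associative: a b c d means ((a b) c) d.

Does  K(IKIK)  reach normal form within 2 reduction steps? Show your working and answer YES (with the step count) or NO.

  start: K(IKIK)
  [1] K(KIK)
  [2] KI

Answer: YES — reaches normal form KI in 2 ≤ 2 steps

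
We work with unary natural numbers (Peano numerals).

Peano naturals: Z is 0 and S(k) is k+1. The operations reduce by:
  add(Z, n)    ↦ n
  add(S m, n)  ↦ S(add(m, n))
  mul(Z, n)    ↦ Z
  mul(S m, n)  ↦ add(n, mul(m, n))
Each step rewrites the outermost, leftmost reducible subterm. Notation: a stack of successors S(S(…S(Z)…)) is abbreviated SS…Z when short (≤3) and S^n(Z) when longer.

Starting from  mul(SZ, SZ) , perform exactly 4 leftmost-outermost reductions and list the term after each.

  start: mul(SZ, SZ)
  [1] add(SZ, mul(Z, SZ))
  [2] S(add(Z, mul(Z, SZ)))
  [3] S(mul(Z, SZ))
  [4] SZ

Answer: after 4 steps: SZ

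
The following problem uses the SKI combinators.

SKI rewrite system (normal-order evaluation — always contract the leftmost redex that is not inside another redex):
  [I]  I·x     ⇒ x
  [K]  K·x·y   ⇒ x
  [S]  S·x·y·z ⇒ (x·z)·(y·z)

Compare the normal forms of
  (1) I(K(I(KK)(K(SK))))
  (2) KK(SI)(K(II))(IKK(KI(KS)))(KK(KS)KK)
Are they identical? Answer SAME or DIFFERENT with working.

Answer: DIFFERENT — A ⇓ KK, B ⇓ I

Reduction:
Term A:
  start: I(K(I(KK)(K(SK))))
  →1  K(I(KK)(K(SK)))
  →2  K(KK(K(SK)))
  →3  KK

Term B:
  start: KK(SI)(K(II))(IKK(KI(KS)))(KK(KS)KK)
  →1  K(K(II))(IKK(KI(KS)))(KK(KS)KK)
  →2  K(II)(KK(KS)KK)
  →3  II
  →4  I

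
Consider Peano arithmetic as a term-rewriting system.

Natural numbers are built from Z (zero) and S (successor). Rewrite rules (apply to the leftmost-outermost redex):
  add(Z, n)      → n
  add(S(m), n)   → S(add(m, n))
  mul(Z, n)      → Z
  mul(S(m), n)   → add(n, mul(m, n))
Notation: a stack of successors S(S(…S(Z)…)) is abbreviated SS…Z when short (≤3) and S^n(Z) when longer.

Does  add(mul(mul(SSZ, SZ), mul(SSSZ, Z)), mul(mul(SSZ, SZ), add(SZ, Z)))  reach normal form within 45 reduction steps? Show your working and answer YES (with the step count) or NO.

Answer: YES — reaches normal form SSZ in 45 ≤ 45 steps

Reduction:
  start: add(mul(mul(SSZ, SZ), mul(SSSZ, Z)), mul(mul(SSZ, SZ), add(SZ, Z)))
  step 1: add(mul(add(SZ, mul(SZ, SZ)), mul(SSSZ, Z)), mul(mul(SSZ, SZ), add(SZ, Z)))
  step 2: add(mul(S(add(Z, mul(SZ, SZ))), mul(SSSZ, Z)), mul(mul(SSZ, SZ), add(SZ, Z)))
  step 3: add(add(mul(SSSZ, Z), mul(add(Z, mul(SZ, SZ)), mul(SSSZ, Z))), mul(mul(SSZ, SZ), add(SZ, Z)))
  step 4: add(add(add(Z, mul(SSZ, Z)), mul(add(Z, mul(SZ, SZ)), mul(SSSZ, Z))), mul(mul(SSZ, SZ), add(SZ, Z)))
  step 5: add(add(mul(SSZ, Z), mul(add(Z, mul(SZ, SZ)), mul(SSSZ, Z))), mul(mul(SSZ, SZ), add(SZ, Z)))
  step 6: add(add(add(Z, mul(SZ, Z)), mul(add(Z, mul(SZ, SZ)), mul(SSSZ, Z))), mul(mul(SSZ, SZ), add(SZ, Z)))
  step 7: add(add(mul(SZ, Z), mul(add(Z, mul(SZ, SZ)), mul(SSSZ, Z))), mul(mul(SSZ, SZ), add(SZ, Z)))
  step 8: add(add(add(Z, mul(Z, Z)), mul(add(Z, mul(SZ, SZ)), mul(SSSZ, Z))), mul(mul(SSZ, SZ), add(SZ, Z)))
  step 9: add(add(mul(Z, Z), mul(add(Z, mul(SZ, SZ)), mul(SSSZ, Z))), mul(mul(SSZ, SZ), add(SZ, Z)))
  step 10: add(add(Z, mul(add(Z, mul(SZ, SZ)), mul(SSSZ, Z))), mul(mul(SSZ, SZ), add(SZ, Z)))
  step 11: add(mul(add(Z, mul(SZ, SZ)), mul(SSSZ, Z)), mul(mul(SSZ, SZ), add(SZ, Z)))
  step 12: add(mul(mul(SZ, SZ), mul(SSSZ, Z)), mul(mul(SSZ, SZ), add(SZ, Z)))
  step 13: add(mul(add(SZ, mul(Z, SZ)), mul(SSSZ, Z)), mul(mul(SSZ, SZ), add(SZ, Z)))
  step 14: add(mul(S(add(Z, mul(Z, SZ))), mul(SSSZ, Z)), mul(mul(SSZ, SZ), add(SZ, Z)))
  step 15: add(add(mul(SSSZ, Z), mul(add(Z, mul(Z, SZ)), mul(SSSZ, Z))), mul(mul(SSZ, SZ), add(SZ, Z)))
  step 16: add(add(add(Z, mul(SSZ, Z)), mul(add(Z, mul(Z, SZ)), mul(SSSZ, Z))), mul(mul(SSZ, SZ), add(SZ, Z)))
  step 17: add(add(mul(SSZ, Z), mul(add(Z, mul(Z, SZ)), mul(SSSZ, Z))), mul(mul(SSZ, SZ), add(SZ, Z)))
  step 18: add(add(add(Z, mul(SZ, Z)), mul(add(Z, mul(Z, SZ)), mul(SSSZ, Z))), mul(mul(SSZ, SZ), add(SZ, Z)))
  step 19: add(add(mul(SZ, Z), mul(add(Z, mul(Z, SZ)), mul(SSSZ, Z))), mul(mul(SSZ, SZ), add(SZ, Z)))
  step 20: add(add(add(Z, mul(Z, Z)), mul(add(Z, mul(Z, SZ)), mul(SSSZ, Z))), mul(mul(SSZ, SZ), add(SZ, Z)))
  step 21: add(add(mul(Z, Z), mul(add(Z, mul(Z, SZ)), mul(SSSZ, Z))), mul(mul(SSZ, SZ), add(SZ, Z)))
  step 22: add(add(Z, mul(add(Z, mul(Z, SZ)), mul(SSSZ, Z))), mul(mul(SSZ, SZ), add(SZ, Z)))
  step 23: add(mul(add(Z, mul(Z, SZ)), mul(SSSZ, Z)), mul(mul(SSZ, SZ), add(SZ, Z)))
  step 24: add(mul(mul(Z, SZ), mul(SSSZ, Z)), mul(mul(SSZ, SZ), add(SZ, Z)))
  step 25: add(mul(Z, mul(SSSZ, Z)), mul(mul(SSZ, SZ), add(SZ, Z)))
  step 26: add(Z, mul(mul(SSZ, SZ), add(SZ, Z)))
  step 27: mul(mul(SSZ, SZ), add(SZ, Z))
  step 28: mul(add(SZ, mul(SZ, SZ)), add(SZ, Z))
  step 29: mul(S(add(Z, mul(SZ, SZ))), add(SZ, Z))
  step 30: add(add(SZ, Z), mul(add(Z, mul(SZ, SZ)), add(SZ, Z)))
  step 31: add(S(add(Z, Z)), mul(add(Z, mul(SZ, SZ)), add(SZ, Z)))
  step 32: S(add(add(Z, Z), mul(add(Z, mul(SZ, SZ)), add(SZ, Z))))
  step 33: S(add(Z, mul(add(Z, mul(SZ, SZ)), add(SZ, Z))))
  step 34: S(mul(add(Z, mul(SZ, SZ)), add(SZ, Z)))
  step 35: S(mul(mul(SZ, SZ), add(SZ, Z)))
  step 36: S(mul(add(SZ, mul(Z, SZ)), add(SZ, Z)))
  step 37: S(mul(S(add(Z, mul(Z, SZ))), add(SZ, Z)))
  step 38: S(add(add(SZ, Z), mul(add(Z, mul(Z, SZ)), add(SZ, Z))))
  step 39: S(add(S(add(Z, Z)), mul(add(Z, mul(Z, SZ)), add(SZ, Z))))
  step 40: S(S(add(add(Z, Z), mul(add(Z, mul(Z, SZ)), add(SZ, Z)))))
  step 41: S(S(add(Z, mul(add(Z, mul(Z, SZ)), add(SZ, Z)))))
  step 42: S(S(mul(add(Z, mul(Z, SZ)), add(SZ, Z))))
  step 43: S(S(mul(mul(Z, SZ), add(SZ, Z))))
  step 44: S(S(mul(Z, add(SZ, Z))))
  step 45: SSZ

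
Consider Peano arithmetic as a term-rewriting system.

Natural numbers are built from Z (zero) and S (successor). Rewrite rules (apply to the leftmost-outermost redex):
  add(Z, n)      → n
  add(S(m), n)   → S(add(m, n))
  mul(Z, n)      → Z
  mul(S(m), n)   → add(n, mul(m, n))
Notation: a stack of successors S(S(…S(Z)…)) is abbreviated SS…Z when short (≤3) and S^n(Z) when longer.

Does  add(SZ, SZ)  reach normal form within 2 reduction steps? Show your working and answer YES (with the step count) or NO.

Answer: YES — reaches normal form SSZ in 2 ≤ 2 steps

Derivation:
  start: add(SZ, SZ)
  step 1: S(add(Z, SZ))
  step 2: SSZ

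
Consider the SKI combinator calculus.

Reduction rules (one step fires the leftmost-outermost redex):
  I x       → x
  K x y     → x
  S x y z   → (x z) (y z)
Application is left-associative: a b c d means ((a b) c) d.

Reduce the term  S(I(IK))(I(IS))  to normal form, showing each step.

Answer: normal form = SKS  (in 4 steps)

Reduction:
  start: S(I(IK))(I(IS))
  step 1: S(IK)(I(IS))
  step 2: SK(I(IS))
  step 3: SK(IS)
  step 4: SKS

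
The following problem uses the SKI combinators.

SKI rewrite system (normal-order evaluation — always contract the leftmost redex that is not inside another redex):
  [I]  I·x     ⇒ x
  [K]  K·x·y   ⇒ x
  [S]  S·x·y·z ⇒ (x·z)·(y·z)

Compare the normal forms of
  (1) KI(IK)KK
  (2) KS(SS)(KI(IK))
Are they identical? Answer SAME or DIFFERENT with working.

Answer: DIFFERENT — A ⇓ KK, B ⇓ SI

Working:
Term A:
  start: KI(IK)KK
  [1] IKK
  [2] KK

Term B:
  start: KS(SS)(KI(IK))
  [1] S(KI(IK))
  [2] SI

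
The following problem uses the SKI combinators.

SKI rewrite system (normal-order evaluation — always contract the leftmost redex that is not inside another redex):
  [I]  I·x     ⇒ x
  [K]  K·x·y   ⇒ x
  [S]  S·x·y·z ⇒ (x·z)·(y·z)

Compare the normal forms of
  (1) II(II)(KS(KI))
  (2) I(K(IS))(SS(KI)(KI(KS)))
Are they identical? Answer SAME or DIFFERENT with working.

Term A:
  start: II(II)(KS(KI))
  [1] I(II)(KS(KI))
  [2] II(KS(KI))
  [3] I(KS(KI))
  [4] KS(KI)
  [5] S

Term B:
  start: I(K(IS))(SS(KI)(KI(KS)))
  [1] K(IS)(SS(KI)(KI(KS)))
  [2] IS
  [3] S

Answer: SAME — A ⇓ S, B ⇓ S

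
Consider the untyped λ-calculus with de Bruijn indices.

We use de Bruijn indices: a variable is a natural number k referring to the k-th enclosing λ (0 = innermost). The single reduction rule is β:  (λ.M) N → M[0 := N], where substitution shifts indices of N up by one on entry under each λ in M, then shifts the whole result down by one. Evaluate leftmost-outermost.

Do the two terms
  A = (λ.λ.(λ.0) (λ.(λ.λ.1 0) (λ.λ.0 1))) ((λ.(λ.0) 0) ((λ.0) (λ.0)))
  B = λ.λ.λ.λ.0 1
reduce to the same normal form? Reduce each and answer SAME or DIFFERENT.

Answer: SAME — A ⇓ λ.λ.λ.λ.0 1, B ⇓ λ.λ.λ.λ.0 1

Reduction:
Term A:
  start: (λ.λ.(λ.0) (λ.(λ.λ.1 0) (λ.λ.0 1))) ((λ.(λ.0) 0) ((λ.0) (λ.0)))
  [1] λ.(λ.0) (λ.(λ.λ.1 0) (λ.λ.0 1))
  [2] λ.λ.(λ.λ.1 0) (λ.λ.0 1)
  [3] λ.λ.λ.(λ.λ.0 1) 0
  [4] λ.λ.λ.λ.0 1

Term B:
  start: λ.λ.λ.λ.0 1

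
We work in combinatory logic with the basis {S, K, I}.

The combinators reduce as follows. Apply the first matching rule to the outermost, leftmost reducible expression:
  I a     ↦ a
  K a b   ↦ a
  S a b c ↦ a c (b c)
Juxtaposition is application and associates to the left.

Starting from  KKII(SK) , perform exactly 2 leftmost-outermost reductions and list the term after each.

  start: KKII(SK)
  step 1: KI(SK)
  step 2: I

Answer: after 2 steps: I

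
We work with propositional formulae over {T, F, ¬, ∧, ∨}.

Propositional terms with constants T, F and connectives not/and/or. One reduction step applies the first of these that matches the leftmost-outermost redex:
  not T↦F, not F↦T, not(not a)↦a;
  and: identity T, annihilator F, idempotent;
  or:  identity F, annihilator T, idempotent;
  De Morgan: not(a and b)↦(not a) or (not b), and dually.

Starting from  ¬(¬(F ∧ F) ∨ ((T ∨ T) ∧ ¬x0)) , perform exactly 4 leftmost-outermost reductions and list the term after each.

  start: ¬(¬(F ∧ F) ∨ ((T ∨ T) ∧ ¬x0))
  step 1: ¬¬(F ∧ F) ∧ ¬((T ∨ T) ∧ ¬x0)
  step 2: (F ∧ F) ∧ ¬((T ∨ T) ∧ ¬x0)
  step 3: F ∧ ¬((T ∨ T) ∧ ¬x0)
  step 4: F

Answer: after 4 steps: F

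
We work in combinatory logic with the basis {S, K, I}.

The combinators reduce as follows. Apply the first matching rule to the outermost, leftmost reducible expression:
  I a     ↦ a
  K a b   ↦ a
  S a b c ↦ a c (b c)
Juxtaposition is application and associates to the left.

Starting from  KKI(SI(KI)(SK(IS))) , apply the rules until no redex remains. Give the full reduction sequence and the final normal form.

Answer: normal form = KI  (in 6 steps)

Working:
  start: KKI(SI(KI)(SK(IS)))
  [1] K(SI(KI)(SK(IS)))
  [2] K(I(SK(IS))(KI(SK(IS))))
  [3] K(SK(IS)(KI(SK(IS))))
  [4] K(K(KI(SK(IS)))(IS(KI(SK(IS)))))
  [5] K(KI(SK(IS)))
  [6] KI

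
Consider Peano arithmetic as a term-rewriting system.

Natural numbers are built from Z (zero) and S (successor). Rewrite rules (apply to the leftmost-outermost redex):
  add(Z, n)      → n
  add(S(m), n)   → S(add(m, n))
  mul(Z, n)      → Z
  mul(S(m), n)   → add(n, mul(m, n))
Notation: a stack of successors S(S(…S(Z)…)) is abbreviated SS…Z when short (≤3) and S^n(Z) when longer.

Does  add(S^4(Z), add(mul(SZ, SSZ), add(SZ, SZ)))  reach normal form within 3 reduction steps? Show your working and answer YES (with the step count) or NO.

Answer: NO — after 3 steps the term is S(S(S(add(SZ, add(mul(SZ, SSZ), add(SZ, SZ)))))), not yet normal

Derivation:
  start: add(S^4(Z), add(mul(SZ, SSZ), add(SZ, SZ)))
  step 1: S(add(SSSZ, add(mul(SZ, SSZ), add(SZ, SZ))))
  step 2: S(S(add(SSZ, add(mul(SZ, SSZ), add(SZ, SZ)))))
  step 3: S(S(S(add(SZ, add(mul(SZ, SSZ), add(SZ, SZ))))))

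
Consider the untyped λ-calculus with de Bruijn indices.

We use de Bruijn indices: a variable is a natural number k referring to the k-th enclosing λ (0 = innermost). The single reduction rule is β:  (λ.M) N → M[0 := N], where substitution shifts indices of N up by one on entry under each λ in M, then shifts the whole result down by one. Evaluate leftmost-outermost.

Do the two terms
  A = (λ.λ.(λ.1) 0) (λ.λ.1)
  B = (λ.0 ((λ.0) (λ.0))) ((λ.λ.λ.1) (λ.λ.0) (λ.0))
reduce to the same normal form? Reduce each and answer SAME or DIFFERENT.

Answer: SAME — A ⇓ λ.0, B ⇓ λ.0

Reduction:
Term A:
  start: (λ.λ.(λ.1) 0) (λ.λ.1)
  step 1: λ.(λ.1) 0
  step 2: λ.0

Term B:
  start: (λ.0 ((λ.0) (λ.0))) ((λ.λ.λ.1) (λ.λ.0) (λ.0))
  step 1: (λ.λ.λ.1) (λ.λ.0) (λ.0) ((λ.0) (λ.0))
  step 2: (λ.λ.1) (λ.0) ((λ.0) (λ.0))
  step 3: (λ.λ.0) ((λ.0) (λ.0))
  step 4: λ.0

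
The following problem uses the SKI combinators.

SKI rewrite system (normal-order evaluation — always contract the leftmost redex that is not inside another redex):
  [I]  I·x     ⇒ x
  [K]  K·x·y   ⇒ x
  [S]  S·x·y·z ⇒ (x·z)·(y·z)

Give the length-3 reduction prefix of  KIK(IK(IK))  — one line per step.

Answer: after 3 steps: K(IK)

Working:
  start: KIK(IK(IK))
  step 1: I(IK(IK))
  step 2: IK(IK)
  step 3: K(IK)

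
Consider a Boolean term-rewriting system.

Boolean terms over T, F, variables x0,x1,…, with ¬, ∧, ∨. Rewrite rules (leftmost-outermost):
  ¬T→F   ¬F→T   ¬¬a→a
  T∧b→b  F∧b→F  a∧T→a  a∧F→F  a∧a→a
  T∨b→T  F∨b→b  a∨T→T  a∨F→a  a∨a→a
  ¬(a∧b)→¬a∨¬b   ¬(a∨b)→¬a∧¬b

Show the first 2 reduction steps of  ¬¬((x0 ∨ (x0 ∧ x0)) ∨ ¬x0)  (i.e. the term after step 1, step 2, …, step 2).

  start: ¬¬((x0 ∨ (x0 ∧ x0)) ∨ ¬x0)
  [1] (x0 ∨ (x0 ∧ x0)) ∨ ¬x0
  [2] (x0 ∨ x0) ∨ ¬x0

Answer: after 2 steps: (x0 ∨ x0) ∨ ¬x0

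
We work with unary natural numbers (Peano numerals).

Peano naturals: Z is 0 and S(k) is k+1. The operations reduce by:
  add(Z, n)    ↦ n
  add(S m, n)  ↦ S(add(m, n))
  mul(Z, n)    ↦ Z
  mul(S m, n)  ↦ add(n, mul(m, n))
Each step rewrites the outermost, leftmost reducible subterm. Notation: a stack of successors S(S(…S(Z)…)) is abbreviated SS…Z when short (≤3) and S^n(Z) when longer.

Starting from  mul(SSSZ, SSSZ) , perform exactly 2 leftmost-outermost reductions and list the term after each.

  start: mul(SSSZ, SSSZ)
  →1  add(SSSZ, mul(SSZ, SSSZ))
  →2  S(add(SSZ, mul(SSZ, SSSZ)))

Answer: after 2 steps: S(add(SSZ, mul(SSZ, SSSZ)))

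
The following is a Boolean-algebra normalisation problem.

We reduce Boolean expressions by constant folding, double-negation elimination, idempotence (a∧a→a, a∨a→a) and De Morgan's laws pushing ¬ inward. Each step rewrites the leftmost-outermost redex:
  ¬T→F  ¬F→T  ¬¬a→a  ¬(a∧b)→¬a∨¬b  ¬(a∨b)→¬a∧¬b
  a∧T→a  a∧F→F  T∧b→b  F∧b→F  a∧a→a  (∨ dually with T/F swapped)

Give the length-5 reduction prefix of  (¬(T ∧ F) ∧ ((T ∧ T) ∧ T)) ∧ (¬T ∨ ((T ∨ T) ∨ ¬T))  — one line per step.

Answer: after 5 steps: ((T ∧ T) ∧ T) ∧ (¬T ∨ ((T ∨ T) ∨ ¬T))

Working:
  start: (¬(T ∧ F) ∧ ((T ∧ T) ∧ T)) ∧ (¬T ∨ ((T ∨ T) ∨ ¬T))
  step 1: ((¬T ∨ ¬F) ∧ ((T ∧ T) ∧ T)) ∧ (¬T ∨ ((T ∨ T) ∨ ¬T))
  step 2: ((F ∨ ¬F) ∧ ((T ∧ T) ∧ T)) ∧ (¬T ∨ ((T ∨ T) ∨ ¬T))
  step 3: (¬F ∧ ((T ∧ T) ∧ T)) ∧ (¬T ∨ ((T ∨ T) ∨ ¬T))
  step 4: (T ∧ ((T ∧ T) ∧ T)) ∧ (¬T ∨ ((T ∨ T) ∨ ¬T))
  step 5: ((T ∧ T) ∧ T) ∧ (¬T ∨ ((T ∨ T) ∨ ¬T))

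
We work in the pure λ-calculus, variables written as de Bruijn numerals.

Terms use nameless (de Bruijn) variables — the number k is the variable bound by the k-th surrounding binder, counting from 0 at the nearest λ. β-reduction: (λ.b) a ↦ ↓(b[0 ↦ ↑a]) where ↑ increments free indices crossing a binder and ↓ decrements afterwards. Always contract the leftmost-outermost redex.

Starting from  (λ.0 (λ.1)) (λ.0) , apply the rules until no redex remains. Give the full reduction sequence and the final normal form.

Answer: normal form = λ.λ.0  (in 2 steps)

Derivation:
  start: (λ.0 (λ.1)) (λ.0)
  step 1: (λ.0) (λ.λ.0)
  step 2: λ.λ.0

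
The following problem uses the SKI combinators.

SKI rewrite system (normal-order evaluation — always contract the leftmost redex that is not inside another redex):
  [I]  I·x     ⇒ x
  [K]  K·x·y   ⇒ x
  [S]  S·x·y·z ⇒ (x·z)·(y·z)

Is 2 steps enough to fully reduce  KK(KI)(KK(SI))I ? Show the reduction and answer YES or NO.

Answer: NO — after 2 steps the term is KK(SI), not yet normal

Working:
  start: KK(KI)(KK(SI))I
  [1] K(KK(SI))I
  [2] KK(SI)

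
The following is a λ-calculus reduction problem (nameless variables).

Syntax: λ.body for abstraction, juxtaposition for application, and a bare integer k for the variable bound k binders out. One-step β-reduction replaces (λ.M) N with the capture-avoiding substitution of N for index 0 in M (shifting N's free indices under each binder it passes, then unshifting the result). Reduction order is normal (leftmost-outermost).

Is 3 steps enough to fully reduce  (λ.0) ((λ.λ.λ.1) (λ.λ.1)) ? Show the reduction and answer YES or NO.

  start: (λ.0) ((λ.λ.λ.1) (λ.λ.1))
  →1  (λ.λ.λ.1) (λ.λ.1)
  →2  λ.λ.1

Answer: YES — reaches normal form λ.λ.1 in 2 ≤ 3 steps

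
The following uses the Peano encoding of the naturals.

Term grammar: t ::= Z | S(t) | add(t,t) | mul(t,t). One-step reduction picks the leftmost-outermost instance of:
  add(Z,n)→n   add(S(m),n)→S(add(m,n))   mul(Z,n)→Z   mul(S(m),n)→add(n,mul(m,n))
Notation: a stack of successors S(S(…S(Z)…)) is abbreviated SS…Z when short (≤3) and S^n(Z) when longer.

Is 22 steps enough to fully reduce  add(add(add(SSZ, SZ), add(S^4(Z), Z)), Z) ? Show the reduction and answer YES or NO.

Answer: YES — reaches normal form S^7(Z) in 20 ≤ 22 steps

Derivation:
  start: add(add(add(SSZ, SZ), add(S^4(Z), Z)), Z)
  step 1: add(add(S(add(SZ, SZ)), add(S^4(Z), Z)), Z)
  step 2: add(S(add(add(SZ, SZ), add(S^4(Z), Z))), Z)
  step 3: S(add(add(add(SZ, SZ), add(S^4(Z), Z)), Z))
  step 4: S(add(add(S(add(Z, SZ)), add(S^4(Z), Z)), Z))
  step 5: S(add(S(add(add(Z, SZ), add(S^4(Z), Z))), Z))
  step 6: S(S(add(add(add(Z, SZ), add(S^4(Z), Z)), Z)))
  step 7: S(S(add(add(SZ, add(S^4(Z), Z)), Z)))
  step 8: S(S(add(S(add(Z, add(S^4(Z), Z))), Z)))
  step 9: S(S(S(add(add(Z, add(S^4(Z), Z)), Z))))
  step 10: S(S(S(add(add(S^4(Z), Z), Z))))
  step 11: S(S(S(add(S(add(SSSZ, Z)), Z))))
  step 12: S(S(S(S(add(add(SSSZ, Z), Z)))))
  step 13: S(S(S(S(add(S(add(SSZ, Z)), Z)))))
  step 14: S(S(S(S(S(add(add(SSZ, Z), Z))))))
  step 15: S(S(S(S(S(add(S(add(SZ, Z)), Z))))))
  step 16: S(S(S(S(S(S(add(add(SZ, Z), Z)))))))
  step 17: S(S(S(S(S(S(add(S(add(Z, Z)), Z)))))))
  step 18: S(S(S(S(S(S(S(add(add(Z, Z), Z))))))))
  step 19: S(S(S(S(S(S(S(add(Z, Z))))))))
  step 20: S^7(Z)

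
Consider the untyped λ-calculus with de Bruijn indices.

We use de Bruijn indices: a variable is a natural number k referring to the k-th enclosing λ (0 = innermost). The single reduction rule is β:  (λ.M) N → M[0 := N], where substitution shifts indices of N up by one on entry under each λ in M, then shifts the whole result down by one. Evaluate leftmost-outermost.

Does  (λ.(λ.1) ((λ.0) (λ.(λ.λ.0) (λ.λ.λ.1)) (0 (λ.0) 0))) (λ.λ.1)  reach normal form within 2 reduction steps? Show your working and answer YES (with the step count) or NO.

  start: (λ.(λ.1) ((λ.0) (λ.(λ.λ.0) (λ.λ.λ.1)) (0 (λ.0) 0))) (λ.λ.1)
  →1  (λ.λ.λ.1) ((λ.0) (λ.(λ.λ.0) (λ.λ.λ.1)) ((λ.λ.1) (λ.0) (λ.λ.1)))
  →2  λ.λ.1

Answer: YES — reaches normal form λ.λ.1 in 2 ≤ 2 steps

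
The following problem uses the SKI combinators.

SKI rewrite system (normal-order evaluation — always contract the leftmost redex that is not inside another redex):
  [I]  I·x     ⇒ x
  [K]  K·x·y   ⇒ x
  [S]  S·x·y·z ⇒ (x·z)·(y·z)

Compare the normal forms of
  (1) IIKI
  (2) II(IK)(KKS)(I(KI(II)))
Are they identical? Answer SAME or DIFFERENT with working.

Term A:
  start: IIKI
  step 1: IKI
  step 2: KI

Term B:
  start: II(IK)(KKS)(I(KI(II)))
  step 1: I(IK)(KKS)(I(KI(II)))
  step 2: IK(KKS)(I(KI(II)))
  step 3: K(KKS)(I(KI(II)))
  step 4: KKS
  step 5: K

Answer: DIFFERENT — A ⇓ KI, B ⇓ K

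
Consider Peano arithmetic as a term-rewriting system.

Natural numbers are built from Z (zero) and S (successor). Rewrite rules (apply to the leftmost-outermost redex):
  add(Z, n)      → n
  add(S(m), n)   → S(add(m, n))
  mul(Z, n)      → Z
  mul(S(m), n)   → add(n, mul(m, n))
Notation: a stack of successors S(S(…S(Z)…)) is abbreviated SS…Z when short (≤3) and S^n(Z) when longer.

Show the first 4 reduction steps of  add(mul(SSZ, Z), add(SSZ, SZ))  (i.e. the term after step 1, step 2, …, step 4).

Answer: after 4 steps: add(mul(Z, Z), add(SSZ, SZ))

Working:
  start: add(mul(SSZ, Z), add(SSZ, SZ))
  step 1: add(add(Z, mul(SZ, Z)), add(SSZ, SZ))
  step 2: add(mul(SZ, Z), add(SSZ, SZ))
  step 3: add(add(Z, mul(Z, Z)), add(SSZ, SZ))
  step 4: add(mul(Z, Z), add(SSZ, SZ))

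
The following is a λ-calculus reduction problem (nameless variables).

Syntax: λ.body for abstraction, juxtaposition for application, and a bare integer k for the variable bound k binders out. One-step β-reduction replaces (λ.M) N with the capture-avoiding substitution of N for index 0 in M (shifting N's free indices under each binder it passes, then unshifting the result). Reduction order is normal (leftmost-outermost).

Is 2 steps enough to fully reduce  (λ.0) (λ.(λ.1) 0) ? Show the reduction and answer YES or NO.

Answer: YES — reaches normal form λ.0 in 2 ≤ 2 steps

Derivation:
  start: (λ.0) (λ.(λ.1) 0)
  step 1: λ.(λ.1) 0
  step 2: λ.0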